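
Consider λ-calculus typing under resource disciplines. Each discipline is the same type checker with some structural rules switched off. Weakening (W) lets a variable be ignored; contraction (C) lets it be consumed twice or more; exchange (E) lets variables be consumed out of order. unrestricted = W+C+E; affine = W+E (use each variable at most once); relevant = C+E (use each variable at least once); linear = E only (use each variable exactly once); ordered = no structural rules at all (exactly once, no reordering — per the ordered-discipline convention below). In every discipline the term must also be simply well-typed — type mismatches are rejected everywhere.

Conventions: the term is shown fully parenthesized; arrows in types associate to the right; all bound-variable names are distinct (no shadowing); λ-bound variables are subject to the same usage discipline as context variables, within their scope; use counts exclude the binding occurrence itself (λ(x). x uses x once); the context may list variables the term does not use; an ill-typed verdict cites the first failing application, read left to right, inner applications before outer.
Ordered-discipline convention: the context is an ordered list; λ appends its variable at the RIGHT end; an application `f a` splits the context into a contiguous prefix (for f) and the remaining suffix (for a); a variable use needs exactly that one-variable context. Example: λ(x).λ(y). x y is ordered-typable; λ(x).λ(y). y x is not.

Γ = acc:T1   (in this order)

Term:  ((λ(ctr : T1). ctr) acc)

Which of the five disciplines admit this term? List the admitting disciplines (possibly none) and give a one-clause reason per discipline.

accepted by: ordered, linear, affine, relevant, unrestricted
counts: acc=1; ctr [bound]=1
left-to-right use order: ctr, acc
typing: well-typed at T1
ordered: ✓, acc, ctr: once each, no exchange needed
linear: ✓, single use per variable (acc, ctr)
affine: ✓, at most one use each (acc, ctr)
relevant: ✓, acc, ctr: all used, weakening unneeded
unrestricted: ✓, well-typed at T1; no restrictions here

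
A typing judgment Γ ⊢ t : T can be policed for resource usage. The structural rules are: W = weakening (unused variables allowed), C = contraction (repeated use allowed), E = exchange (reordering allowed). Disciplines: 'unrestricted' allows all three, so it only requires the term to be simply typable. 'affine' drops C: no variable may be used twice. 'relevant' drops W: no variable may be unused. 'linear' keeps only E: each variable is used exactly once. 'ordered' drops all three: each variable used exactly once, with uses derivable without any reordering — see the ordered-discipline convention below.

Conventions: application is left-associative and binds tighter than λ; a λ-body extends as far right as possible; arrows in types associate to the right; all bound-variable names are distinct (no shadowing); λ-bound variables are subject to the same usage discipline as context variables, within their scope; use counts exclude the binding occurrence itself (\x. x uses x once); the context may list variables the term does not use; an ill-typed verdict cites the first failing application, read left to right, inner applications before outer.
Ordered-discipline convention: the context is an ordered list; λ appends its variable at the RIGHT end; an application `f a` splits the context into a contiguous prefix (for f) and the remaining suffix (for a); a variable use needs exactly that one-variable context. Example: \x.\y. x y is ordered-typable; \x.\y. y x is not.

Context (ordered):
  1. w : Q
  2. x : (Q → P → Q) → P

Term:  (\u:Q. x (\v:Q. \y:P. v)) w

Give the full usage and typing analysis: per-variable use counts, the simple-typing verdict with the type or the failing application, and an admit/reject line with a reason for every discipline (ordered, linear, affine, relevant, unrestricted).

use counts: w: 1×; x: 1×; u [bound]: 0×; v [bound]: 1×; y [bound]: 0×
use order (left to right): x, v, w
typing: well-typed at P
ordered ✗ (u, y never used (weakening))
linear ✗ (u, y never used (weakening))
affine ✓ (at most one use each (w, x, u, v, y))
relevant ✗ (u, y never used (weakening))
unrestricted ✓ (type-checks (P) and nothing is barred)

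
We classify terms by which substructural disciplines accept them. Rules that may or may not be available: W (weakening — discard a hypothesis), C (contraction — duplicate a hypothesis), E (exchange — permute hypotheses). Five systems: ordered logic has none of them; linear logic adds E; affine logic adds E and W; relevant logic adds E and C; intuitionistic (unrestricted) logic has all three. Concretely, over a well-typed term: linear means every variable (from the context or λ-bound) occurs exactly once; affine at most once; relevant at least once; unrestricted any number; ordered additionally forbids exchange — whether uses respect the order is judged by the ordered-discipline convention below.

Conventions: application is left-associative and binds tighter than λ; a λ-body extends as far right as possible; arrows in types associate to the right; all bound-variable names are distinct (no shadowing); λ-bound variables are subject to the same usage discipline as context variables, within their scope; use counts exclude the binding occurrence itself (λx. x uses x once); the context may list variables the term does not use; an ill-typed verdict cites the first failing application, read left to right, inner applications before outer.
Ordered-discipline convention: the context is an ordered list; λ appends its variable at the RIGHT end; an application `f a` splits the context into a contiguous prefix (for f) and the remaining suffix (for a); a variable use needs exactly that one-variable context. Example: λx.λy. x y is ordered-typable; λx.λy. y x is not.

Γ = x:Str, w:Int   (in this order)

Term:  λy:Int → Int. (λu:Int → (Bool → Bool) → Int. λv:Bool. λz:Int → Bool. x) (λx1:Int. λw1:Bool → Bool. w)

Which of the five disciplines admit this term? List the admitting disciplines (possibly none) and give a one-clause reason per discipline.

admitted by: affine, unrestricted
use counts: x=1, w=1, y (λ-bound)=0, u (λ-bound)=0, v (λ-bound)=0, z (λ-bound)=0, x1 (λ-bound)=0, w1 (λ-bound)=0
left-to-right use order: x, w
typing: the term checks, with type (Int → Int) → Bool → (Int → Bool) → Str
ordered: ✗, y, u, v, z, x1, w1 left unused
linear: ✗, y, u, v, z, x1, w1 left unused
affine: ✓, at most one use each (x, w, y, u, v, z, x1, w1)
relevant: ✗, y, u, v, z, x1, w1 left unused
unrestricted: ✓, typability at (Int → Int) → Bool → (Int → Bool) → Str is all that's needed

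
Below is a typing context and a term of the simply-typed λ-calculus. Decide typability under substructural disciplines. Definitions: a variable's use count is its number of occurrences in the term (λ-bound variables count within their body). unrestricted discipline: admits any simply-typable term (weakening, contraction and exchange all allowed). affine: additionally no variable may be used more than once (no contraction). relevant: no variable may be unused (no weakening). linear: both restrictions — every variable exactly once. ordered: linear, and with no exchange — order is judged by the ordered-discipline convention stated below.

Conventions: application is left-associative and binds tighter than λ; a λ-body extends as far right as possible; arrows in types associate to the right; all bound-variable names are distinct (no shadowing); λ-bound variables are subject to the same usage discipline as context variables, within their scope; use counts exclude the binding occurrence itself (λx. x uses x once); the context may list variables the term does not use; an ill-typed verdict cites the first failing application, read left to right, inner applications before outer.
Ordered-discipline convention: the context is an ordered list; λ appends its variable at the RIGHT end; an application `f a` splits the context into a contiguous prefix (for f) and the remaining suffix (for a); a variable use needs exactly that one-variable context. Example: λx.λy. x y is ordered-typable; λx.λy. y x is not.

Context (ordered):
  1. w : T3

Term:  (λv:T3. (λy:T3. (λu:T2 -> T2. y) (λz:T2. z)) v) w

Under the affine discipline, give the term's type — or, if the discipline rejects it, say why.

term : T3
use counts: w ×1, v (bound) ×1, y (bound) ×1, u (bound) ×0, z (bound) ×1
left-to-right use order: y, z, v, w
typing: the term checks, with type T3
summary: ordered ✗, linear ✗, affine ✓, relevant ✗, unrestricted ✓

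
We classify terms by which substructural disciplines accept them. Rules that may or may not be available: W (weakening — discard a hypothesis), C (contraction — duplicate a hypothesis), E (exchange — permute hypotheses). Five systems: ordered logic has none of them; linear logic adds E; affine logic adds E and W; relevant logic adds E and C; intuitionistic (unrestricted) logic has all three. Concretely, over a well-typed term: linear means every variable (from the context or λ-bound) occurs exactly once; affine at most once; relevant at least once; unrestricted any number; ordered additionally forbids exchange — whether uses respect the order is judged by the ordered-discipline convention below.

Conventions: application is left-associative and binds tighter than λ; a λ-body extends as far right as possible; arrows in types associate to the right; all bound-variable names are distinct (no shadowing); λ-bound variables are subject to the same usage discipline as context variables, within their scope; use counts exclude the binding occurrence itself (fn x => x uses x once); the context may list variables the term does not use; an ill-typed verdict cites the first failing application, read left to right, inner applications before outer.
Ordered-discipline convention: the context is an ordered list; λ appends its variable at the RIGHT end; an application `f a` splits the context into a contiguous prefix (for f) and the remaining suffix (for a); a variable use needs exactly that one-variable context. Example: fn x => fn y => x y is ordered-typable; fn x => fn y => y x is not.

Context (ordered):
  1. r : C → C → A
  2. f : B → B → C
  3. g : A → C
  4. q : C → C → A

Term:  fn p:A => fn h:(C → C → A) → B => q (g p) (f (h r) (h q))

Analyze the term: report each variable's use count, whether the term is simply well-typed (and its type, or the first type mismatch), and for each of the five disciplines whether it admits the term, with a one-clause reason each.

use counts: r=1, f=1, g=1, q=2, p (λ-bound)=1, h (λ-bound)=2
uses in reading order: q, g, p, f, h, r, h, q
typing: ✓ — A → ((C → C → A) → B) → A
ordered: ✗, uses contraction: q ×2, h ×2
linear: ✗, uses contraction: q ×2, h ×2
affine: ✗, uses contraction: q ×2, h ×2
relevant: ✓, at least one use each (r, f, g, q, p, h)
unrestricted: ✓, simply typable at A → ((C → C → A) → B) → A; W, C, E all held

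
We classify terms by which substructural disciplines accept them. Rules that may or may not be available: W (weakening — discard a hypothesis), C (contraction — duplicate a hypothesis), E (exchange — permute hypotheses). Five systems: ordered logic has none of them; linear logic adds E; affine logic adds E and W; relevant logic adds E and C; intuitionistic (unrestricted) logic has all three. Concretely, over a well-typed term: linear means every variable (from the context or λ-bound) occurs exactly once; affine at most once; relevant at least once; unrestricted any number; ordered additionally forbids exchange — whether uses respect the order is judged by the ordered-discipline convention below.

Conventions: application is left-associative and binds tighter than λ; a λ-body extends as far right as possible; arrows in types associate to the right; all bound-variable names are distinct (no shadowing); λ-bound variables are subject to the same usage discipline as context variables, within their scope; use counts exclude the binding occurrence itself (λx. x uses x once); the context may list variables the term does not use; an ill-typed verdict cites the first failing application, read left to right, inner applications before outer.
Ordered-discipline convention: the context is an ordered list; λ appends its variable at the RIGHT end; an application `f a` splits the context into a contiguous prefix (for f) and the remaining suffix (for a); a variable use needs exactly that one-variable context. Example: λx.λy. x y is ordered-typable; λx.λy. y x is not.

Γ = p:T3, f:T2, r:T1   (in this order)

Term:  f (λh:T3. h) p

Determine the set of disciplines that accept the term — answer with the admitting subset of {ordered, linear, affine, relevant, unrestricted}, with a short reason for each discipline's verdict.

admitting disciplines: none
counts: p: 1×, f: 1×, r: 0×, h (λ-bound): 1×
uses in reading order: f, h, p
typing: ill-typed: applying a non-function (T2)
ordered: ✗, the type mismatch rejects it
linear: ✗, not simply typable
affine: ✗, fails simple typing
relevant: ✗, a type mismatch blocks all five
unrestricted: ✗, the type mismatch rejects it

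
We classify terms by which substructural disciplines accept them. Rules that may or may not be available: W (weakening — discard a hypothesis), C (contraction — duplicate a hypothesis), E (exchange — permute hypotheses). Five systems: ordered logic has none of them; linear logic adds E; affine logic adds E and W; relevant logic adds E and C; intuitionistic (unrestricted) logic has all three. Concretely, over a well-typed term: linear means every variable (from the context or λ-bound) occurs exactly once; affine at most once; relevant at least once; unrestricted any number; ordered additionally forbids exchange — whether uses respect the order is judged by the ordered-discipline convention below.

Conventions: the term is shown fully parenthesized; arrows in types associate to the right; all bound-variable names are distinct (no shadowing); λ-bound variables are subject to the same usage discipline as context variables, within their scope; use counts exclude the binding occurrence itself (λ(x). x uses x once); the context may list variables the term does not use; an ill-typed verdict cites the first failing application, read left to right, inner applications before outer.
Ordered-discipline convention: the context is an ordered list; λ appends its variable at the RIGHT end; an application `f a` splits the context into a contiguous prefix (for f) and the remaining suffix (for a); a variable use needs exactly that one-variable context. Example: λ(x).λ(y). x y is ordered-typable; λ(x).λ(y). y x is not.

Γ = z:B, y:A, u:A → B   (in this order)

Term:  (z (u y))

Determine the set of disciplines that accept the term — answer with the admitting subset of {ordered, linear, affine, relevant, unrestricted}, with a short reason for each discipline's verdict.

accepted by: none
usage: z: 1; y: 1; u: 1
uses in reading order: z, u, y
typing: ill-typed: non-arrow in function slot: B
ordered ✗ (the type mismatch rejects it)
linear ✗ (not simply typable)
affine ✗ (fails simple typing)
relevant ✗ (a type mismatch blocks all five)
unrestricted ✗ (the type mismatch rejects it)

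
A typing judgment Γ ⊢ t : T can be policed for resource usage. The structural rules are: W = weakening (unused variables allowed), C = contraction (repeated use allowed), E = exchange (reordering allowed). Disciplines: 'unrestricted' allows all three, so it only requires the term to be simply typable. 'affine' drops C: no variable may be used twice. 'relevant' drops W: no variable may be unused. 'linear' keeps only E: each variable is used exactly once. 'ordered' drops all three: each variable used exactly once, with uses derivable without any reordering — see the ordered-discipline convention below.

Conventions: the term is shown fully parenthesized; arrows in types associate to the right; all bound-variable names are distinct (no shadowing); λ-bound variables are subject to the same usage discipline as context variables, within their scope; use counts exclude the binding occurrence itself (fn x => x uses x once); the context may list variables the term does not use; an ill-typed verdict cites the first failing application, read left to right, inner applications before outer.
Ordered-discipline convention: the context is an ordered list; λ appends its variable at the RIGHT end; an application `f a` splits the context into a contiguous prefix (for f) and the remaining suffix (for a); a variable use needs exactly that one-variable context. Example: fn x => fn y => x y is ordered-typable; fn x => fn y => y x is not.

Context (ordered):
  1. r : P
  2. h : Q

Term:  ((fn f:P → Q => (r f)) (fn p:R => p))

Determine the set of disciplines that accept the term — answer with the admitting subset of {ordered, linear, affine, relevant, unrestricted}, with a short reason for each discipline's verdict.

admitting disciplines: none
usage: r=1, h=0, f (bound)=1, p (bound)=1
order of uses: r, f, p
typing: ill-typed: non-function type P applied to an argument
ordered: ✗, a type mismatch blocks all five
linear: ✗, the type mismatch rejects it
affine: ✗, not simply typable
relevant: ✗, fails simple typing
unrestricted: ✗, a type mismatch blocks all five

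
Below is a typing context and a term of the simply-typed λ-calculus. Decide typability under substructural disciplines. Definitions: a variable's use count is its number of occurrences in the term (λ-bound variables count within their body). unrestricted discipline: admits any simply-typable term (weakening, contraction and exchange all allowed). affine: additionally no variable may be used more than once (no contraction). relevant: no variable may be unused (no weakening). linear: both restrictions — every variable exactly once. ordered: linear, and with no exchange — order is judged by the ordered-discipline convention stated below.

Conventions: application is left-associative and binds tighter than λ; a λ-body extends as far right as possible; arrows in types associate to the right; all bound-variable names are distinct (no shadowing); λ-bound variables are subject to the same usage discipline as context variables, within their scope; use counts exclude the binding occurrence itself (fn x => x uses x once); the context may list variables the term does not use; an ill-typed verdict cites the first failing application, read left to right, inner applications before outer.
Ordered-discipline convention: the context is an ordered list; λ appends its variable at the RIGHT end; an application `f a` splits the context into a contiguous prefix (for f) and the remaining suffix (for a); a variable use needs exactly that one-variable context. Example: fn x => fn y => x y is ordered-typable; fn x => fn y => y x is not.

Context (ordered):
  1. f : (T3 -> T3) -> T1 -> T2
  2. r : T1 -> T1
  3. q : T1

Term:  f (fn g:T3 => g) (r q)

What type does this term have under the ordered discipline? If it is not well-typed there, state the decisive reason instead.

term : T2
usage: f ×1; r ×1; q ×1; g [bound] ×1
left-to-right use order: f, g, r, q
typing: well-typed — term : T2
per-discipline verdicts: ordered ✓ · linear ✓ · affine ✓ · relevant ✓ · unrestricted ✓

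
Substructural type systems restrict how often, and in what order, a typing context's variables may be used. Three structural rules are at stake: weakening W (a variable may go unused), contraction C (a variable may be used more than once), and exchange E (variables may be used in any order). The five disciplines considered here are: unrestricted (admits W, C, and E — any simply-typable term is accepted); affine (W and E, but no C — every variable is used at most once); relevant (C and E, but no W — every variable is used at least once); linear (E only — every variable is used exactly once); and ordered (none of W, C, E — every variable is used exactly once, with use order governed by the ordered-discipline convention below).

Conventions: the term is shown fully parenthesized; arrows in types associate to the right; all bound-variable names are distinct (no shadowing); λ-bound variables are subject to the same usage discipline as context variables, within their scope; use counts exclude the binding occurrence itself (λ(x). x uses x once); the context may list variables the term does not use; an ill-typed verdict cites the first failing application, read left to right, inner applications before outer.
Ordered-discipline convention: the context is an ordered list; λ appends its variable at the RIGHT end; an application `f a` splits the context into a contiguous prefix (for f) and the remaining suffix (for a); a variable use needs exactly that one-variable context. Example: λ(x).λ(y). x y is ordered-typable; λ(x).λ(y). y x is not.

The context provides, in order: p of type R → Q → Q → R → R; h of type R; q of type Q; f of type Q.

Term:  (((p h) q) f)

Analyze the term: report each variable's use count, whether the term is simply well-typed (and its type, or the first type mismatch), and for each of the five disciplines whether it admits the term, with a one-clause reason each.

usage: p=1; h=1; q=1; f=1
uses in reading order: p, h, q, f
typing: ✓ — R → R
ordered ✓ (single-use (p, h, q, f), ordered derivation ok)
linear ✓ (exactly-once usage across p, h, q, f)
affine ✓ (no duplicate uses among p, h, q, f)
relevant ✓ (every one of p, h, q, f appears)
unrestricted ✓ (well-typed at R → R; no restrictions here)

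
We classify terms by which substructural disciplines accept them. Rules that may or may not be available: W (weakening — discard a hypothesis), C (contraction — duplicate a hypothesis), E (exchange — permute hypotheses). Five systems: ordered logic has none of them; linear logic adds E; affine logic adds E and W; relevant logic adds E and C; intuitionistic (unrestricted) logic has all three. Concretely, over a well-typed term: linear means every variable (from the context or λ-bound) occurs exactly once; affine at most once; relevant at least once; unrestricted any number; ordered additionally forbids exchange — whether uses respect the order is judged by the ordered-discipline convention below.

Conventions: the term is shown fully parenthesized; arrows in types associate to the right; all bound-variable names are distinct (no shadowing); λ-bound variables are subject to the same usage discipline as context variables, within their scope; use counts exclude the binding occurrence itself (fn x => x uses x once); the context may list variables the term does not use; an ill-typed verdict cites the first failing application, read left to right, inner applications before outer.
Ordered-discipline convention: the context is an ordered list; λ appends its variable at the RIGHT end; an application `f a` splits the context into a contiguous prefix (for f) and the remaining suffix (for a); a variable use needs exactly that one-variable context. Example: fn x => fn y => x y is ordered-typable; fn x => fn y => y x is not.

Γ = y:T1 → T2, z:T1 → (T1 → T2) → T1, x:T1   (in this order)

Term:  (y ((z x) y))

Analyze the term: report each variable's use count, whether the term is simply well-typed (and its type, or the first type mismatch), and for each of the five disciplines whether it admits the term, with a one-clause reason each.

use counts: y=2, z=1, x=1
left-to-right use order: y, z, x, y
typing: ✓ — T2
ordered: ✗, y ×2 used more than once (contraction)
linear: ✗, y ×2 used more than once (contraction)
affine: ✗, y ×2 used more than once (contraction)
relevant: ✓, every one of y, z, x appears
unrestricted: ✓, simply typable at T2; W, C, E all held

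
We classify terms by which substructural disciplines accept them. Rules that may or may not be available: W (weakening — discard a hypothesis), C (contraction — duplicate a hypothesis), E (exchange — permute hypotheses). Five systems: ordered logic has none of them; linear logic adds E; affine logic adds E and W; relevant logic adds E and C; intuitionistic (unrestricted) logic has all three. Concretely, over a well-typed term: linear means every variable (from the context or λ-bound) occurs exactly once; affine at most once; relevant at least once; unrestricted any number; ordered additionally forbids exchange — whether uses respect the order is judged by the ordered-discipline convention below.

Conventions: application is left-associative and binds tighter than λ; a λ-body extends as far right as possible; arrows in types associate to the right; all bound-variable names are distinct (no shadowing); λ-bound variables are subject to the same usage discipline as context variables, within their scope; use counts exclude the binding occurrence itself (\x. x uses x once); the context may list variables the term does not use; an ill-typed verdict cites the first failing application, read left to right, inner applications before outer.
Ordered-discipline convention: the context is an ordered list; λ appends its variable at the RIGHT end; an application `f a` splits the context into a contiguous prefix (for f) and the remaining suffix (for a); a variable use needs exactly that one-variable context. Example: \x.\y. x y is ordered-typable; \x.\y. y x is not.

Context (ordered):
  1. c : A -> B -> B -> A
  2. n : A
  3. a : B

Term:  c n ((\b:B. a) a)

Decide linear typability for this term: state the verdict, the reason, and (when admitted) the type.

no — needs contraction — a ×2; b left unused
usage: c=1; n=1; a=2; b [bound]=0
use order (left to right): c, n, a, a
typing: well-typed at B -> A
all disciplines: ordered ✗; linear ✗; affine ✗; relevant ✗; unrestricted ✓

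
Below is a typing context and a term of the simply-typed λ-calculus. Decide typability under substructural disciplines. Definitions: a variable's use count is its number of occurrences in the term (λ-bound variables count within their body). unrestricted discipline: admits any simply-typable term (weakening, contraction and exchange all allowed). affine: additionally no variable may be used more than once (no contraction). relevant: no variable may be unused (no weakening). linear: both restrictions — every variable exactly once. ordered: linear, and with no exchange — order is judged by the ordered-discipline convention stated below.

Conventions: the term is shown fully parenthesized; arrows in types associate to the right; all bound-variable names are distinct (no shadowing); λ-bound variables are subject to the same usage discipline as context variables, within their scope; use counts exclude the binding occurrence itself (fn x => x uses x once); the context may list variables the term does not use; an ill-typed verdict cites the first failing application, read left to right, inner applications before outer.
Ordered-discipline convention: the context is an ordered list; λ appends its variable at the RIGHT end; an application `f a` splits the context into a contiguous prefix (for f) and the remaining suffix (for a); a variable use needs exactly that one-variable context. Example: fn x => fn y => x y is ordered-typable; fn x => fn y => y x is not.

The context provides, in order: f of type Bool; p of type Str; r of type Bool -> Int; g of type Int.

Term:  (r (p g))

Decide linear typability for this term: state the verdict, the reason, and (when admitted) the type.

no — fails simple typing
use counts: f ×0, p ×1, r ×1, g ×1
order of uses: r, p, g
typing: ill-typed: non-arrow in function slot: Str
across the five disciplines: ordered ✗ · linear ✗ · affine ✗ · relevant ✗ · unrestricted ✗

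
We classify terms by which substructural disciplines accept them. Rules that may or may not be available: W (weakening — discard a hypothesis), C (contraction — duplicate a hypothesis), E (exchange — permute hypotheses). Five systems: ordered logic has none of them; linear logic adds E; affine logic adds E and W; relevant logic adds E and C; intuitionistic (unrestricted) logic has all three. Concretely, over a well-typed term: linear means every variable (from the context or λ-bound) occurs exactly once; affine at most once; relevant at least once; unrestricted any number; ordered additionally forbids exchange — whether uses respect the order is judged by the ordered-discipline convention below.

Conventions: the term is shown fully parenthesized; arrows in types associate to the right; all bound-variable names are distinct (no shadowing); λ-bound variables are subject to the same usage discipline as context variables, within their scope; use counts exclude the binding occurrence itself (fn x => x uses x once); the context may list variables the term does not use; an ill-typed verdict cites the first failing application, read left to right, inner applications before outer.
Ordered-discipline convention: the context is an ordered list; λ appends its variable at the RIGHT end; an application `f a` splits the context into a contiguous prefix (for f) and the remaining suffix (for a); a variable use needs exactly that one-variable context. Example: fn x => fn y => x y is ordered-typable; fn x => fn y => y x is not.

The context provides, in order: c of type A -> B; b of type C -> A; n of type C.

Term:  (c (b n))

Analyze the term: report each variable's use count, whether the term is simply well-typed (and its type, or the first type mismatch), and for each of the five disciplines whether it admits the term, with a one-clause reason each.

use counts: c ×1, b ×1, n ×1
use order (left to right): c, b, n
typing: the term checks, with type B
ordered: ✓ — single-use (c, b, n), ordered derivation ok
linear: ✓ — exactly-once usage across c, b, n
affine: ✓ — at most one use each (c, b, n)
relevant: ✓ — every one of c, b, n appears
unrestricted: ✓ — typability at B is all that's needed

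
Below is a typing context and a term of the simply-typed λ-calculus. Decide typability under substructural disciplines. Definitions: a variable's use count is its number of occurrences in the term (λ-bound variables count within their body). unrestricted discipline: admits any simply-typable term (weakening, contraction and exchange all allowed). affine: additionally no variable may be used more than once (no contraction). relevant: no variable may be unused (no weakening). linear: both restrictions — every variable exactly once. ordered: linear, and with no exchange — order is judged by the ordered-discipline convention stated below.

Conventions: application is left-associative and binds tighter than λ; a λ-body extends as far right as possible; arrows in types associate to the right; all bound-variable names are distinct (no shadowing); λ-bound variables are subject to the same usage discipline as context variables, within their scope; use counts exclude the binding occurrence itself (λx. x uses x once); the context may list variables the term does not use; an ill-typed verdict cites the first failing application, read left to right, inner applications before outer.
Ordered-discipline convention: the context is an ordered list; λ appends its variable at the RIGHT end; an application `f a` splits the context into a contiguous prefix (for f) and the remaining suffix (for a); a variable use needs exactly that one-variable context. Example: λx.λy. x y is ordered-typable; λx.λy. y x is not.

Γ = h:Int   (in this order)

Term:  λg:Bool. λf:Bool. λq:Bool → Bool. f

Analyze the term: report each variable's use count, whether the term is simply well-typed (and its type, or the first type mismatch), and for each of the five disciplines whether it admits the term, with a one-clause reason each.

variable uses: h ×0; g (λ-bound) ×0; f (λ-bound) ×1; q (λ-bound) ×0
order of uses: f
typing: ✓ — Bool → Bool → (Bool → Bool) → Bool
ordered: ✗, needs weakening: h, g, q unused
linear: ✗, needs weakening: h, g, q unused
affine: ✓, at most one use each (h, g, f, q)
relevant: ✗, needs weakening: h, g, q unused
unrestricted: ✓, type-checks (Bool → Bool → (Bool → Bool) → Bool) and nothing is barred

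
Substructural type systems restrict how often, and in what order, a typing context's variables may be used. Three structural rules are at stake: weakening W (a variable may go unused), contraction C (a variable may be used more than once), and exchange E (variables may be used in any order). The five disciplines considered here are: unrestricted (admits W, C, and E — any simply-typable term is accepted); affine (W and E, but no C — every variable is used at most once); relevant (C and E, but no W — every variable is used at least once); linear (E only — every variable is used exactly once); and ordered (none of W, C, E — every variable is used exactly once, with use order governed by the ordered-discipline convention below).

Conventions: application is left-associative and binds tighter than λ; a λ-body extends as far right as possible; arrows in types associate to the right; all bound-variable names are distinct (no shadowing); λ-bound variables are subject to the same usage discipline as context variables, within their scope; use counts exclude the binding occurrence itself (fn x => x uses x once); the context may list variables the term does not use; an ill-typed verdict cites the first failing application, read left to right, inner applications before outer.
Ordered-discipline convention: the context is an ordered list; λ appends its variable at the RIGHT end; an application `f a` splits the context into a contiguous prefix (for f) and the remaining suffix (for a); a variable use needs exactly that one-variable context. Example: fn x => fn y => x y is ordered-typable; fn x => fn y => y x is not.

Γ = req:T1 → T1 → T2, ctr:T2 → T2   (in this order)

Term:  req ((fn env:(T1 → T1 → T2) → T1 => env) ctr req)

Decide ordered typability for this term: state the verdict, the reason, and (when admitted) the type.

no — a type mismatch blocks all five
variable uses: req ×2, ctr ×1, env (λ-bound) ×1
left-to-right use order: req, env, ctr, req
typing: ill-typed: a function awaiting (T1 → T1 → T2) → T1 gets T2 → T2
per-discipline verdicts: ordered ✗, linear ✗, affine ✗, relevant ✗, unrestricted ✗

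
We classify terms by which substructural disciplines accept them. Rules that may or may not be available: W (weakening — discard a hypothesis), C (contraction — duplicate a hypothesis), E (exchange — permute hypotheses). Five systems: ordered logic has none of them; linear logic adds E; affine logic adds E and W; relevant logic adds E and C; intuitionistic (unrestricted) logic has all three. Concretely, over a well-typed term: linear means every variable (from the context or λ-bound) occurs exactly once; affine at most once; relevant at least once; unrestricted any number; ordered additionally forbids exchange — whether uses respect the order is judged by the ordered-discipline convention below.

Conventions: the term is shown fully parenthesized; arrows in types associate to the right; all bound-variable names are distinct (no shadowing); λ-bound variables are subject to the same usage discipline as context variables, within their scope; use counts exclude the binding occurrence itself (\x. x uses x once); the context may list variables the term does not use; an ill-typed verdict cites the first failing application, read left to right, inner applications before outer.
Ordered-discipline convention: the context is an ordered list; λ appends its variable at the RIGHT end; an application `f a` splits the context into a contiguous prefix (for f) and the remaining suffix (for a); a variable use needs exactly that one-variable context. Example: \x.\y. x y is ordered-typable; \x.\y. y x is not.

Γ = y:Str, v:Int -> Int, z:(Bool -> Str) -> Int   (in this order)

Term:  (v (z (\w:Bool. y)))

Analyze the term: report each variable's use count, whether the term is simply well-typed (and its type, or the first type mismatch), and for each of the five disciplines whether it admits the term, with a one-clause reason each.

usage: y ×1; v ×1; z ×1; w [bound] ×0
uses in reading order: v, z, y
typing: well-typed — term : Int
ordered: ✗, w left unused
linear: ✗, w left unused
affine: ✓, none of y, v, z, w used more than once
relevant: ✗, w left unused
unrestricted: ✓, well-typed at Int; no restrictions here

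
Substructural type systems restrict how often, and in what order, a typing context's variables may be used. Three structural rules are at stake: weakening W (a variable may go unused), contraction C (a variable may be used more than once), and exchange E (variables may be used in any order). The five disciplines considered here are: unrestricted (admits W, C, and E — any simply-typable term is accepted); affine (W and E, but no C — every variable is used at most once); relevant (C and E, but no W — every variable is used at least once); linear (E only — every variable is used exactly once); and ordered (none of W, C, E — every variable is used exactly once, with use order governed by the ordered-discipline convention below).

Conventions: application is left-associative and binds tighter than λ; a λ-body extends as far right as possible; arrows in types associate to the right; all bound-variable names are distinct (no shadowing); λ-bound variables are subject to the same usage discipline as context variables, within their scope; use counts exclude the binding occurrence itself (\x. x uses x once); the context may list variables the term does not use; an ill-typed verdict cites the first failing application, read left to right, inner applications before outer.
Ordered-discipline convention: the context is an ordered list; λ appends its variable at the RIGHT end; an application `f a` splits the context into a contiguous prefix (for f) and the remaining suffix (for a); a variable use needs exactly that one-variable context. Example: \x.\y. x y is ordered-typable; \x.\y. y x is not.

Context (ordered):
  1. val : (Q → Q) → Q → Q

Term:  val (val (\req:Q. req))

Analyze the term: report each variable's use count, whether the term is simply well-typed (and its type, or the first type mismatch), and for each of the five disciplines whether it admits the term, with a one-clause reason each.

variable uses: val: 2×, req (bound): 1×
order of uses: val, val, req
typing: well-typed — term : Q → Q
ordered ✗ (uses contraction: val ×2)
linear ✗ (uses contraction: val ×2)
affine ✗ (uses contraction: val ×2)
relevant ✓ (every one of val, req appears)
unrestricted ✓ (typability at Q → Q is all that's needed)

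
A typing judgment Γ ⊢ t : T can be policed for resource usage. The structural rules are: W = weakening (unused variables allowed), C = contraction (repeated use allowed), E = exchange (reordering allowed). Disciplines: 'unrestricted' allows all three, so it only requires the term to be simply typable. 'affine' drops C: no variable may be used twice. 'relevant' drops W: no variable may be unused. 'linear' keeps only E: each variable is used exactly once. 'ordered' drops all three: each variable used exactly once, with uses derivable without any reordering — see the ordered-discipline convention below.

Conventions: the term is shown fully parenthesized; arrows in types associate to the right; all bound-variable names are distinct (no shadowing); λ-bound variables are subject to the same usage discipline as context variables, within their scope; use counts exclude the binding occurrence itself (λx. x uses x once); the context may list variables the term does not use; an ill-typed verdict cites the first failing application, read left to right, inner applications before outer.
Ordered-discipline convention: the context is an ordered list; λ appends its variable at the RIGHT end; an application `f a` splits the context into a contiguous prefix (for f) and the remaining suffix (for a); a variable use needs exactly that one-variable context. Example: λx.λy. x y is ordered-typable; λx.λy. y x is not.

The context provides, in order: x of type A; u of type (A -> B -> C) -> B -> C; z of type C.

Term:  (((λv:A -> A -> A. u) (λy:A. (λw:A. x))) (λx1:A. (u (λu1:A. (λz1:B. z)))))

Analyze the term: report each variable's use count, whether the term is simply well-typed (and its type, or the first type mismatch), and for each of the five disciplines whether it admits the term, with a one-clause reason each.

use counts: x: 1, u: 2, z: 1, v [bound]: 0, y [bound]: 0, w [bound]: 0, x1 [bound]: 0, u1 [bound]: 0, z1 [bound]: 0
uses in reading order: u, x, u, z
typing: well-typed — term : B -> C
ordered: ✗ — repeated use of u ×2; unused: v, y, w, x1, u1, z1 — weakening required
linear: ✗ — repeated use of u ×2; unused: v, y, w, x1, u1, z1 — weakening required
affine: ✗ — repeated use of u ×2
relevant: ✗ — unused: v, y, w, x1, u1, z1 — weakening required
unrestricted: ✓ — type-checks (B -> C) and nothing is barred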